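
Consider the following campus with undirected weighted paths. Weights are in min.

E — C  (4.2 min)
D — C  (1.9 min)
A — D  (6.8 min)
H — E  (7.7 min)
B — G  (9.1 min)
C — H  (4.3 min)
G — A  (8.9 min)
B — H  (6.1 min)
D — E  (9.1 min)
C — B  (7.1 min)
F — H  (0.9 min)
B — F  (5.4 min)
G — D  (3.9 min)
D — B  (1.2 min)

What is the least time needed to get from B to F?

5.4 min

Candidate routes:
B–H–F: 6.1+0.9 = 7
B–F: 5.4 = 5.4
The minimum is 5.4 min via B–F.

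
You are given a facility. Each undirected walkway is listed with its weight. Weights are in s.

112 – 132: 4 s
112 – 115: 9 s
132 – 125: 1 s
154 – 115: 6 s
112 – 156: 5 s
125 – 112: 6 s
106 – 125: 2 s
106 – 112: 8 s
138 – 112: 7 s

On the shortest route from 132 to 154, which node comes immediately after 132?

Compare a few routes:
132 → 125 → 112 → 115 → 154: 1+6+9+6 = 22
132 → 112 → 115 → 154: 4+9+6 = 19
The minimum is 19 s via 132 → 112 → 115 → 154.
So from 132 the first move is to 112.

112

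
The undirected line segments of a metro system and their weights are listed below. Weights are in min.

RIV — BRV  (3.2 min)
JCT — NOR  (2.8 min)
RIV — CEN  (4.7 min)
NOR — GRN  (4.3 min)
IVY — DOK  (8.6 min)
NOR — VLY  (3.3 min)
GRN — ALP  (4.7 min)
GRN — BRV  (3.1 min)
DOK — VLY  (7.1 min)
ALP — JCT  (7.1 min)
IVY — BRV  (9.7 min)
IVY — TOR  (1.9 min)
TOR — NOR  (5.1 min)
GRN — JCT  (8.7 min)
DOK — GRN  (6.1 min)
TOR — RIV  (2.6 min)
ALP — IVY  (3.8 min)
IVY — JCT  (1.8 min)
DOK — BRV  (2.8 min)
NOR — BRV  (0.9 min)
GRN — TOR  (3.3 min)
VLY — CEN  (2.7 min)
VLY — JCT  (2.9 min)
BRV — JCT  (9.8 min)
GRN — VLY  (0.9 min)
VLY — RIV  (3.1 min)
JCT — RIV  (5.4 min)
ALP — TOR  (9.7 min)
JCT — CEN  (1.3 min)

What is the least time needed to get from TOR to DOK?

8.6 min

Compare a few routes:
TOR–GRN–BRV–DOK: 3.3+3.1+2.8 = 9.2
TOR–NOR–BRV–DOK: 5.1+0.9+2.8 = 8.8
TOR–RIV–BRV–DOK: 2.6+3.2+2.8 = 8.6
Cheapest is TOR–RIV–BRV–DOK at 8.6 min.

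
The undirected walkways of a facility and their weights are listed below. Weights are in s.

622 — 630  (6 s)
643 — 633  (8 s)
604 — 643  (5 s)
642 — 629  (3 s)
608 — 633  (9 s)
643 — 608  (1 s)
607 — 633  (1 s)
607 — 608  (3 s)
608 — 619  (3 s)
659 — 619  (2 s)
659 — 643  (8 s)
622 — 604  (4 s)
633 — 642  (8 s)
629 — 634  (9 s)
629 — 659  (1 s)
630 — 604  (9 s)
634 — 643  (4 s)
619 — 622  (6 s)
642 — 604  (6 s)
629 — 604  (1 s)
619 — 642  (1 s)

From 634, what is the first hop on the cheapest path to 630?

643

Enumerating some paths:
634–643–604–630: 4+5+9 = 18
634–643–604–622–630: 4+5+4+6 = 19
634–629–604–630: 9+1+9 = 19
Cheapest is 634–643–604–630 at 18 s.
So from 634 the first move is to 643.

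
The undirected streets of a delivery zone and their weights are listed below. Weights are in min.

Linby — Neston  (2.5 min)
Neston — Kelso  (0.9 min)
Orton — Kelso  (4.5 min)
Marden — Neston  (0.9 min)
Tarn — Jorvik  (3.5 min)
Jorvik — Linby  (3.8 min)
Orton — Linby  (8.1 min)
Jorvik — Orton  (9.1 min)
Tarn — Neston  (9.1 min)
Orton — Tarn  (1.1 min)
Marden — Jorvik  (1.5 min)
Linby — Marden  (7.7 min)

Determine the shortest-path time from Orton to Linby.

7.9 min

Compare a few routes:
Orton–Linby: 8.1 = 8.1
Orton–Kelso–Neston–Linby: 4.5+0.9+2.5 = 7.9
Orton–Tarn–Jorvik–Linby: 1.1+3.5+3.8 = 8.4
Orton–Tarn–Jorvik–Marden–Neston–Linby: 1.1+3.5+1.5+0.9+2.5 = 9.5
Cheapest is Orton–Kelso–Neston–Linby at 7.9 min.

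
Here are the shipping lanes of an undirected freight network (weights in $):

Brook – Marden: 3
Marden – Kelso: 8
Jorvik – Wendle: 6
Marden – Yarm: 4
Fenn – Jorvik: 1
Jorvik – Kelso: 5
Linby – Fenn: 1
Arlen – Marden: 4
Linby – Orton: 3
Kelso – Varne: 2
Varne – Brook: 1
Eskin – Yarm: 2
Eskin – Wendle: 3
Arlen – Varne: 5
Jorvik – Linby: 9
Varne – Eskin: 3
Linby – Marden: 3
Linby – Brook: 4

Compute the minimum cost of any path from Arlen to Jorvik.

Compare a few routes:
Arlen → Marden → Linby → Fenn → Jorvik: 4+3+1+1 = 9
Arlen → Varne → Kelso → Jorvik: 5+2+5 = 12
Arlen → Varne → Brook → Linby → Fenn → Jorvik: 5+1+4+1+1 = 12
The minimum is $9 via Arlen → Marden → Linby → Fenn → Jorvik.

$9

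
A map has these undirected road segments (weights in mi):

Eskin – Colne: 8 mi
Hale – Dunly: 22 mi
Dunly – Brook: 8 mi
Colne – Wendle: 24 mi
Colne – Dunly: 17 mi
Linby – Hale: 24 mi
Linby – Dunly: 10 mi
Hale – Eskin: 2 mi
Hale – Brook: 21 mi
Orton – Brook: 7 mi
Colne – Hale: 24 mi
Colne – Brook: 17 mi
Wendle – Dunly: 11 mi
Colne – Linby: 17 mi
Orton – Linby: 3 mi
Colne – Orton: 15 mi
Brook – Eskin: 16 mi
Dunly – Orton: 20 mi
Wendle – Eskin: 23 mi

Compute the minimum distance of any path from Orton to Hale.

Shortest distances from Orton:
Orton: 0
Linby: 3  (via Orton)
Brook: 7  (via Orton)
Dunly: 13  (via Linby)
Colne: 15  (via Orton)
Eskin: 23  (via Brook)
Wendle: 24  (via Dunly)
Hale: 25  (via Eskin)
Shortest route: Orton → Brook → Eskin → Hale = 25 mi.

25 mi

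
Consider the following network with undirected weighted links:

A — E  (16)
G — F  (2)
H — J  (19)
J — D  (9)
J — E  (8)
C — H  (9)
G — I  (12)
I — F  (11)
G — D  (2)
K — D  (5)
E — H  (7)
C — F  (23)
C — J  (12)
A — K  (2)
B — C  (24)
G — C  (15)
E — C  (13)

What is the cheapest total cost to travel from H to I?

36

Enumerating some paths:
H → E → J → D → G → F → I: 7+8+9+2+2+11 = 39
H → C → G → I: 9+15+12 = 36
H → E → J → D → G → I: 7+8+9+2+12 = 38
H → C → G → F → I: 9+15+2+11 = 37
The minimum is 36 via H → C → G → I.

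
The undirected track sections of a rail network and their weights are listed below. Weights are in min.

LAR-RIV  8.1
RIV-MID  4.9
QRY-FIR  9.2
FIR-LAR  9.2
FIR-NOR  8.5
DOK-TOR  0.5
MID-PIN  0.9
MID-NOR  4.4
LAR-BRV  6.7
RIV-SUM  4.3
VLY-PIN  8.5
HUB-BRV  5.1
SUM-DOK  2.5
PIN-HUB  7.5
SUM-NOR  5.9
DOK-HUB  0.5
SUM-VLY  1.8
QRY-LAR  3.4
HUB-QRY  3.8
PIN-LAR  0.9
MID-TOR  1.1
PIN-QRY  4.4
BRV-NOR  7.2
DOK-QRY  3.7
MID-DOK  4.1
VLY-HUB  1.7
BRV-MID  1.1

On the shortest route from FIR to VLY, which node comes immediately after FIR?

QRY

Candidate routes:
FIR → LAR → PIN → MID → TOR → DOK → HUB → VLY: 9.2+0.9+0.9+1.1+0.5+0.5+1.7 = 14.8
FIR → QRY → HUB → VLY: 9.2+3.8+1.7 = 14.7
Cheapest is FIR → QRY → HUB → VLY at 14.7 min.
So from FIR the first move is to QRY.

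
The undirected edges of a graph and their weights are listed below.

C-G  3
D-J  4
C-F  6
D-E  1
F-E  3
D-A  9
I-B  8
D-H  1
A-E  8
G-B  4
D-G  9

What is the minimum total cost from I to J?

Running Dijkstra from I:
I: 0
B: 8  (via I)
G: 12  (via B)
C: 15  (via G)
D: 21  (via G)
F: 21  (via C)
E: 22  (via D)
H: 22  (via D)
J: 25  (via D)
Shortest route: I → B → G → D → J = 25.

25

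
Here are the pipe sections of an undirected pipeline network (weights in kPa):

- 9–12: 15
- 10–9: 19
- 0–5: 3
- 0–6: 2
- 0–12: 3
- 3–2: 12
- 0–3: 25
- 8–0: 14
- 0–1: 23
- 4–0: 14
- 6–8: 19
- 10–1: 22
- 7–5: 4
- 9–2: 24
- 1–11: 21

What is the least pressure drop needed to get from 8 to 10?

51 kPa

Shortest distances from 8:
8: 0
0: 14  (via 8)
6: 16  (via 0)
5: 17  (via 0)
12: 17  (via 0)
7: 21  (via 5)
4: 28  (via 0)
9: 32  (via 12)
1: 37  (via 0)
3: 39  (via 0)
2: 51  (via 3)
10: 51  (via 9)
Shortest route: 8–0–12–9–10 = 51 kPa.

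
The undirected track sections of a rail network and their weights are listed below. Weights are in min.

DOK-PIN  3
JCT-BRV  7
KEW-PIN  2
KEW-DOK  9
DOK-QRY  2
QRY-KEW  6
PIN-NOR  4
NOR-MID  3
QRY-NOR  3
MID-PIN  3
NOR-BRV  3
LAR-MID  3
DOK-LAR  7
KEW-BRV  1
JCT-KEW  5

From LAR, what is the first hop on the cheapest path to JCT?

Compare a few routes:
LAR–MID–PIN–KEW–JCT: 3+3+2+5 = 13
LAR–MID–NOR–BRV–KEW–JCT: 3+3+3+1+5 = 15
The minimum is 13 min via LAR–MID–PIN–KEW–JCT.
So from LAR the first move is to MID.

MID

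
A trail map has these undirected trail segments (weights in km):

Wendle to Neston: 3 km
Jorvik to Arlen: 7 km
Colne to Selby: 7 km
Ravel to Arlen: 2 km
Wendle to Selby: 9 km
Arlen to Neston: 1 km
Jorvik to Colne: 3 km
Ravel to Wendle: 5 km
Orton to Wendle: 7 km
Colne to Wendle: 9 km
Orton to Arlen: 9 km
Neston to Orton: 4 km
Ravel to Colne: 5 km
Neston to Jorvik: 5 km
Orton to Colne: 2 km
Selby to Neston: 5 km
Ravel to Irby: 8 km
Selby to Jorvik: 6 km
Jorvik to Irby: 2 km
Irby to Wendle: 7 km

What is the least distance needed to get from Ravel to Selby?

Running Dijkstra from Ravel:
Ravel: 0
Arlen: 2  (via Ravel)
Neston: 3  (via Arlen)
Wendle: 5  (via Ravel)
Colne: 5  (via Ravel)
Orton: 7  (via Neston)
Selby: 8  (via Neston)
Shortest route: Ravel → Arlen → Neston → Selby = 8 km.

8 km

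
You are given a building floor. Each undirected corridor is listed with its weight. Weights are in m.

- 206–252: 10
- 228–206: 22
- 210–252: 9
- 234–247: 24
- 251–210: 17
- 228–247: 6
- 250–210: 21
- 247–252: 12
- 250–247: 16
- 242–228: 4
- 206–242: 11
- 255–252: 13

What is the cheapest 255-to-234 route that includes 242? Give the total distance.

Shortest 255→242: 255–252–206–242 = 34
Best 242 to 234: 242–228–247–234 costing 34
Total via 242: 34 + 34 = 68 m.

68 m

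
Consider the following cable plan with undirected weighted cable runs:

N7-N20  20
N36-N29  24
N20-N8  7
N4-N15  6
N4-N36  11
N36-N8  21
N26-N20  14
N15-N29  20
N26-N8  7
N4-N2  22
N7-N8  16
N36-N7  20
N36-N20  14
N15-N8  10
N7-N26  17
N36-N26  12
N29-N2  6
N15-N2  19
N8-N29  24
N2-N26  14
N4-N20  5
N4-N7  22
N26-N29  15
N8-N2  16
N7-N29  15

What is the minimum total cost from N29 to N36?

24

Candidate routes:
N29 - N26 - N36: 15+12 = 27
N29 - N36: 24 = 24
The minimum is 24 via N29 - N36.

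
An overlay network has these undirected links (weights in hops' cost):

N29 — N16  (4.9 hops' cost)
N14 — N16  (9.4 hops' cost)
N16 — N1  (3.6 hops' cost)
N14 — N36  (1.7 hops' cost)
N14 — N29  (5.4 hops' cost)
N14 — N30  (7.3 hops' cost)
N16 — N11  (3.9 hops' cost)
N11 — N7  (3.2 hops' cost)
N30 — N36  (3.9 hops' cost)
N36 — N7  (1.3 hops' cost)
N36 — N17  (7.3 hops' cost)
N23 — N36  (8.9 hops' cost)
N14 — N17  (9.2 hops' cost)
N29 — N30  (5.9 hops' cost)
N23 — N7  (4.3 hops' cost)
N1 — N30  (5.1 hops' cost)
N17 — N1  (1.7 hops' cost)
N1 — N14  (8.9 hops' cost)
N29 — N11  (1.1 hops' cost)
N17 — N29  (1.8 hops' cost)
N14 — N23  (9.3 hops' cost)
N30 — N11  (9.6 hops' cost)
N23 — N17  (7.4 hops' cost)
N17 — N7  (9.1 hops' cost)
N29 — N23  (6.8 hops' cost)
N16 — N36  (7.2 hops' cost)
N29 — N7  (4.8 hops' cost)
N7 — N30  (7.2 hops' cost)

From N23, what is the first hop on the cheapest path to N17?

N17

Compare a few routes:
N23 - N17: 7.4 = 7.4
N23 - N29 - N17: 6.8+1.8 = 8.6
N23 - N7 - N11 - N29 - N17: 4.3+3.2+1.1+1.8 = 10.4
N23 - N7 - N29 - N17: 4.3+4.8+1.8 = 10.9
Cheapest is N23 - N17 at 7.4 hops' cost.
So from N23 the first move is to N17.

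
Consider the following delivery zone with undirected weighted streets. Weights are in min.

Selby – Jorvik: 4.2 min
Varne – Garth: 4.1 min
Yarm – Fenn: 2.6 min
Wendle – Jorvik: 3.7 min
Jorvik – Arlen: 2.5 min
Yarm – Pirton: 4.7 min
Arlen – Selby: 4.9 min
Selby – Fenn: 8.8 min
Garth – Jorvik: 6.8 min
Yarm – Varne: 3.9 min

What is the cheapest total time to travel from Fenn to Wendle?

16.7 min

Running Dijkstra from Fenn:
Fenn: 0
Yarm: 2.6  (via Fenn)
Varne: 6.5  (via Yarm)
Pirton: 7.3  (via Yarm)
Selby: 8.8  (via Fenn)
Garth: 10.6  (via Varne)
Jorvik: 13  (via Selby)
Arlen: 13.7  (via Selby)
Wendle: 16.7  (via Jorvik)
Shortest route: Fenn–Selby–Jorvik–Wendle = 16.7 min.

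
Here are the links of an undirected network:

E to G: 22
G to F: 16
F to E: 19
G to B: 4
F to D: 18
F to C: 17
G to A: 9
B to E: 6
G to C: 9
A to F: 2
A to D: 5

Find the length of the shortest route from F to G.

11

Compare a few routes:
F–A–G: 2+9 = 11
F–G: 16 = 16
Cheapest is F–A–G at 11.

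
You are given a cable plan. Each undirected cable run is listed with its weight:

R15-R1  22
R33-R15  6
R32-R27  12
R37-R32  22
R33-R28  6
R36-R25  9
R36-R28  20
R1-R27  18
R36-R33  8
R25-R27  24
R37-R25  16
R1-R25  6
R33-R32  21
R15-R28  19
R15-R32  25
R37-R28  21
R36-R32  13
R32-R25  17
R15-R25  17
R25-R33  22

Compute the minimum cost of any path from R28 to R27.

39

Shortest distances from R28:
R28: 0
R33: 6  (via R28)
R15: 12  (via R33)
R36: 14  (via R33)
R37: 21  (via R28)
R25: 23  (via R36)
R32: 27  (via R33)
R1: 29  (via R25)
R27: 39  (via R32)
Shortest route: R28 → R33 → R32 → R27 = 39.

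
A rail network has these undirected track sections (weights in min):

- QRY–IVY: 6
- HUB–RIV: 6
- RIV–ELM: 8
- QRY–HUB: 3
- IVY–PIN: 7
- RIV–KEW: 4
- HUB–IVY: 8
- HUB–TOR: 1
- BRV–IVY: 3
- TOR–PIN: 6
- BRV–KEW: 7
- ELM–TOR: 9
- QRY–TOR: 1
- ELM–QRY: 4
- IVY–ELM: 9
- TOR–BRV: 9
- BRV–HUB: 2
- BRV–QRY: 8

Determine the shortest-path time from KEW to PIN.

Running Dijkstra from KEW:
KEW: 0
RIV: 4  (via KEW)
BRV: 7  (via KEW)
HUB: 9  (via BRV)
IVY: 10  (via BRV)
TOR: 10  (via HUB)
QRY: 11  (via TOR)
ELM: 12  (via RIV)
PIN: 16  (via TOR)
Shortest route: KEW–BRV–HUB–TOR–PIN = 16 min.

16 min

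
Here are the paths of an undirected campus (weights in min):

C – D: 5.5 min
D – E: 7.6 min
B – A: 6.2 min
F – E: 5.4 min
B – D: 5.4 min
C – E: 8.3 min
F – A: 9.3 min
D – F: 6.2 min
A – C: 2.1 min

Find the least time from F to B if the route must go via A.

Best F to A: F → A costing 9.3
Best A to B: A → B costing 6.2
Total via A: 9.3 + 6.2 = 15.5 min.

15.5 min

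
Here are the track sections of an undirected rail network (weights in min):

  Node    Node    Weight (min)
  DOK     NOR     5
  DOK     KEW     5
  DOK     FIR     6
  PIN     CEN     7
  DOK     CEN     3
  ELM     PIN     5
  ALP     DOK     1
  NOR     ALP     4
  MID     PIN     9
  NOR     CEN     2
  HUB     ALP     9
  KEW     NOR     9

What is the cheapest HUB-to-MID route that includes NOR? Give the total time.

31 min

Best HUB to NOR: HUB–ALP–NOR costing 13
Shortest NOR→MID: NOR–CEN–PIN–MID = 18
Total via NOR: 13 + 18 = 31 min.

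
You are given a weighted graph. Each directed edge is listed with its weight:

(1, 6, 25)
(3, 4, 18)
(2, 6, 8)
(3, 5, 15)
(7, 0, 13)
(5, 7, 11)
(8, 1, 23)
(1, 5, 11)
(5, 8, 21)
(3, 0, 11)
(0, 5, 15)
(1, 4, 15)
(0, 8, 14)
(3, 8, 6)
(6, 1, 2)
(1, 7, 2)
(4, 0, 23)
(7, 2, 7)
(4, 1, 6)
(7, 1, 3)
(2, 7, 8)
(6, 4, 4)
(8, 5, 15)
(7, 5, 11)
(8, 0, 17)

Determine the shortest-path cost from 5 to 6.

Candidate routes:
5–7–1–6: 11+3+25 = 39
5–7–2–6: 11+7+8 = 26
Cheapest is 5–7–2–6 at 26.

26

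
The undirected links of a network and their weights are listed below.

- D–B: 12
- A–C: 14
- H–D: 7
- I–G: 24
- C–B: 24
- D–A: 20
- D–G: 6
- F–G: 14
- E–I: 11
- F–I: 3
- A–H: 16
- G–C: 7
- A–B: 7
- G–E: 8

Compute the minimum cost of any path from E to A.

Running Dijkstra from E:
E: 0
G: 8  (via E)
I: 11  (via E)
D: 14  (via G)
F: 14  (via I)
C: 15  (via G)
H: 21  (via D)
B: 26  (via D)
A: 29  (via C)
Shortest route: E–G–C–A = 29.

29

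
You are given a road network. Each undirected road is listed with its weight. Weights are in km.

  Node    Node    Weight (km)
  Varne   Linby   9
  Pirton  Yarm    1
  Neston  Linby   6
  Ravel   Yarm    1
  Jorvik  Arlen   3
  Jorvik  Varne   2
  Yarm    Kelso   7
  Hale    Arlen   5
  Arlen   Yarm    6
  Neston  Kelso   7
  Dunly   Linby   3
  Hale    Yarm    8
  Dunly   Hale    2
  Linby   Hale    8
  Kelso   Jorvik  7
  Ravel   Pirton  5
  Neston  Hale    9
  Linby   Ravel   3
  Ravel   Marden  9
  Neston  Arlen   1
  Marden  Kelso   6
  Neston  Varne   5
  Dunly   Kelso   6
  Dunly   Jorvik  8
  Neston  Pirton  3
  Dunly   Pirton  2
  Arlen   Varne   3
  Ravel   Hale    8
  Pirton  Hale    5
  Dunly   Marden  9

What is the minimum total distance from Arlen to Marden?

Running Dijkstra from Arlen:
Arlen: 0
Neston: 1  (via Arlen)
Varne: 3  (via Arlen)
Jorvik: 3  (via Arlen)
Pirton: 4  (via Neston)
Yarm: 5  (via Pirton)
Hale: 5  (via Arlen)
Dunly: 6  (via Pirton)
Ravel: 6  (via Yarm)
Linby: 7  (via Neston)
Kelso: 8  (via Neston)
Marden: 14  (via Kelso)
Shortest route: Arlen–Neston–Kelso–Marden = 14 km.

14 km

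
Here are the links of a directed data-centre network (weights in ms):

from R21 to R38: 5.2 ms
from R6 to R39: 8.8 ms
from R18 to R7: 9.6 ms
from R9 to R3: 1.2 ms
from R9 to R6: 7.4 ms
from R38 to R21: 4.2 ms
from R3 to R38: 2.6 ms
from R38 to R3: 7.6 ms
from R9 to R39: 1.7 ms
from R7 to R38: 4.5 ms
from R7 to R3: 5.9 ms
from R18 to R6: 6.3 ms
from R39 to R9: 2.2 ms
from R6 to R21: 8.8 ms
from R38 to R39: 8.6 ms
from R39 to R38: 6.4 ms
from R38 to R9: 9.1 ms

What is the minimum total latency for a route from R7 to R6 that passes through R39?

22.7 ms

Shortest R7→R39: R7–R38–R39 = 13.1
Best R39 to R6: R39–R9–R6 costing 9.6
Total via R39: 13.1 + 9.6 = 22.7 ms.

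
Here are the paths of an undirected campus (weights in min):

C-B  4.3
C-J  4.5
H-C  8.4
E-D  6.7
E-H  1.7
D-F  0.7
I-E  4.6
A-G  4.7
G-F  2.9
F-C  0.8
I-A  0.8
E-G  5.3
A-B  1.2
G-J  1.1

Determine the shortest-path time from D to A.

7 min

Enumerating some paths:
D → F → G → A: 0.7+2.9+4.7 = 8.3
D → F → C → B → A: 0.7+0.8+4.3+1.2 = 7
Cheapest is D → F → C → B → A at 7 min.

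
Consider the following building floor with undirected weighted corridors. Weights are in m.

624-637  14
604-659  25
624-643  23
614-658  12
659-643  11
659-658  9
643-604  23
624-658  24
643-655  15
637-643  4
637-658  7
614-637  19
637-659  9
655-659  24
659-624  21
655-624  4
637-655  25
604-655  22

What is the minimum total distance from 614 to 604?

Shortest distances from 614:
614: 0
658: 12  (via 614)
637: 19  (via 614)
659: 21  (via 658)
643: 23  (via 637)
624: 33  (via 637)
655: 37  (via 624)
604: 46  (via 659)
Shortest route: 614 → 658 → 659 → 604 = 46 m.

46 m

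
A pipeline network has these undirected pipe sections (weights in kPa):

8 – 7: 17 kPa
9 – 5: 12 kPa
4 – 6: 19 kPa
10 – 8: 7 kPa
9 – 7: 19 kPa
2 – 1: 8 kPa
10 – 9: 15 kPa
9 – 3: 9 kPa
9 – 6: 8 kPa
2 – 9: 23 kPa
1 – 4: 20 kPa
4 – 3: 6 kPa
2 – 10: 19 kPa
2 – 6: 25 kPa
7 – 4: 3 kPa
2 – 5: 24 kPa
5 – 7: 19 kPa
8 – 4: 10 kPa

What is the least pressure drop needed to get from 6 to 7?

Settle nodes by increasing distance from 6:
6: 0
9: 8  (via 6)
3: 17  (via 9)
4: 19  (via 6)
5: 20  (via 9)
7: 22  (via 4)
Shortest route: 6–4–7 = 22 kPa.

22 kPa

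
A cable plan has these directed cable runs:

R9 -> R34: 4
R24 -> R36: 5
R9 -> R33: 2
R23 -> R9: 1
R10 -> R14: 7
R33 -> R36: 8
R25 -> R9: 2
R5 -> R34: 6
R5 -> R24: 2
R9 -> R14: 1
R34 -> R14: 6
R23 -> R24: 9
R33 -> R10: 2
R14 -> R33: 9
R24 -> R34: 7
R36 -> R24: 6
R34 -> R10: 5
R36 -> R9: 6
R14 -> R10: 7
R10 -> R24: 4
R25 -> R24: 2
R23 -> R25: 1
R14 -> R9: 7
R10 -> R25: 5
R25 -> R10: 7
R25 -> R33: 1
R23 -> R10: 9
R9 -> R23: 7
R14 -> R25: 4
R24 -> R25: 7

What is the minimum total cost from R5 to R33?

10

Shortest distances from R5:
R5: 0
R24: 2  (via R5)
R34: 6  (via R5)
R36: 7  (via R24)
R25: 9  (via R24)
R33: 10  (via R25)
Shortest route: R5–R24–R25–R33 = 10.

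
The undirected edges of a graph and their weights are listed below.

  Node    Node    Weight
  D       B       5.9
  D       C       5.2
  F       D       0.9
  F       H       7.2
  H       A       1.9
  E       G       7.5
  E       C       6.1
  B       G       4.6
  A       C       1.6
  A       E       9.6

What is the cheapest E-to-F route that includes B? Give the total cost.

Shortest E→B: E–G–B = 12.1
Shortest B→F: B–D–F = 6.8
Total via B: 12.1 + 6.8 = 18.9.

18.9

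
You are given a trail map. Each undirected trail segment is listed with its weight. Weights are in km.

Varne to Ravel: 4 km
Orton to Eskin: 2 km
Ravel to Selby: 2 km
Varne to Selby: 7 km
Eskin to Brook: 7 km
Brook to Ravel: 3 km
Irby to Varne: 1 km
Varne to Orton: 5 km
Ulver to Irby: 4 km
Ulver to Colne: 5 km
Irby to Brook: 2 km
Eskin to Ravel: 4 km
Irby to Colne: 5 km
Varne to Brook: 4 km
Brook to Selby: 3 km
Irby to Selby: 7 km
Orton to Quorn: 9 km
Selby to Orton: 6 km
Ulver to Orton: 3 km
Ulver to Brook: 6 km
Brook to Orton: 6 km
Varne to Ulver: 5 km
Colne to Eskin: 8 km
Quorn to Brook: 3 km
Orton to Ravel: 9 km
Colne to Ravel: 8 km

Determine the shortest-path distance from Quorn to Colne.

10 km

Compare a few routes:
Quorn - Brook - Varne - Irby - Colne: 3+4+1+5 = 13
Quorn - Brook - Ulver - Colne: 3+6+5 = 14
Quorn - Brook - Irby - Ulver - Colne: 3+2+4+5 = 14
Quorn - Brook - Irby - Colne: 3+2+5 = 10
The minimum is 10 km via Quorn - Brook - Irby - Colne.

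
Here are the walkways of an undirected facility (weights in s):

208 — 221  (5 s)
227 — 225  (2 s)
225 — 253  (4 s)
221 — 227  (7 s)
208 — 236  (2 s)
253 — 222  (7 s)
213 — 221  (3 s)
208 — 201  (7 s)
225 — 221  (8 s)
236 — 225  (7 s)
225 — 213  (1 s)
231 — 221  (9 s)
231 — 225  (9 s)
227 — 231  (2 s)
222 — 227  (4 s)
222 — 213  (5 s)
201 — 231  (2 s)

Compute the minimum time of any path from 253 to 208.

Running Dijkstra from 253:
253: 0
225: 4  (via 253)
213: 5  (via 225)
227: 6  (via 225)
222: 7  (via 253)
221: 8  (via 213)
231: 8  (via 227)
201: 10  (via 231)
236: 11  (via 225)
208: 13  (via 221)
Shortest route: 253–225–213–221–208 = 13 s.

13 s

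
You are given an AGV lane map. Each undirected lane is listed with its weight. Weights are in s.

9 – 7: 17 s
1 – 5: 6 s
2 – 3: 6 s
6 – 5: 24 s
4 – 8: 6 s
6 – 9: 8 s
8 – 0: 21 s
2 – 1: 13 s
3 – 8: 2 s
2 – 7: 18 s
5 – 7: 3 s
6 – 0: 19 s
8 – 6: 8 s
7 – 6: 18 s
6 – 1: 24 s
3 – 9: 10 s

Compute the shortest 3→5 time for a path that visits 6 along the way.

31 s

Best 3 to 6: 3–8–6 costing 10
Shortest 6→5: 6–7–5 = 21
Total via 6: 10 + 21 = 31 s.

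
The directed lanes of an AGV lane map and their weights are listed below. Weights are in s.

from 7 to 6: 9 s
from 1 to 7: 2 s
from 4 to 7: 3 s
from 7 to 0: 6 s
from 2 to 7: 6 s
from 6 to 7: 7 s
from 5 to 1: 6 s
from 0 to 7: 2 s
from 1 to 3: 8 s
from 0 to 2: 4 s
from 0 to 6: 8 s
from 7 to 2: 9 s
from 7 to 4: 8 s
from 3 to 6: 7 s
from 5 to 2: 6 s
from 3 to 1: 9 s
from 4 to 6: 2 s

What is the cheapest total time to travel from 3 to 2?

20 s

Settle nodes by increasing distance from 3:
3: 0
6: 7  (via 3)
1: 9  (via 3)
7: 11  (via 1)
0: 17  (via 7)
4: 19  (via 7)
2: 20  (via 7)
Shortest route: 3 → 1 → 7 → 2 = 20 s.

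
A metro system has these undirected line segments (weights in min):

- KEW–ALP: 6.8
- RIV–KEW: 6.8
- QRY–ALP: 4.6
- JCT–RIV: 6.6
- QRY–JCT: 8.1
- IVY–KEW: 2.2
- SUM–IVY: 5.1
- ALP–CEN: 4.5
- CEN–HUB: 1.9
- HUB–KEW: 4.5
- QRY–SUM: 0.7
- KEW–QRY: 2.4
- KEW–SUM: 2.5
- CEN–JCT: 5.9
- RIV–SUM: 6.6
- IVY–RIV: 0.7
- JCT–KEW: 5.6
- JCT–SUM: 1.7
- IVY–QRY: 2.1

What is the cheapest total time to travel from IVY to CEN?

Running Dijkstra from IVY:
IVY: 0
RIV: 0.7  (via IVY)
QRY: 2.1  (via IVY)
KEW: 2.2  (via IVY)
SUM: 2.8  (via QRY)
JCT: 4.5  (via SUM)
HUB: 6.7  (via KEW)
ALP: 6.7  (via QRY)
CEN: 8.6  (via HUB)
Shortest route: IVY → KEW → HUB → CEN = 8.6 min.

8.6 min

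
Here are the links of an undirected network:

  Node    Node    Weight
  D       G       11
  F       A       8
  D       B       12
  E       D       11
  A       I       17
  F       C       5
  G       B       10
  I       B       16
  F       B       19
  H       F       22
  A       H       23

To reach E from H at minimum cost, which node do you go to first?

Compare a few routes:
H - F - B - D - E: 22+19+12+11 = 64
H - F - B - G - D - E: 22+19+10+11+11 = 73
H - A - F - B - D - E: 23+8+19+12+11 = 73
The minimum is 64 via H - F - B - D - E.
So from H the first move is to F.

F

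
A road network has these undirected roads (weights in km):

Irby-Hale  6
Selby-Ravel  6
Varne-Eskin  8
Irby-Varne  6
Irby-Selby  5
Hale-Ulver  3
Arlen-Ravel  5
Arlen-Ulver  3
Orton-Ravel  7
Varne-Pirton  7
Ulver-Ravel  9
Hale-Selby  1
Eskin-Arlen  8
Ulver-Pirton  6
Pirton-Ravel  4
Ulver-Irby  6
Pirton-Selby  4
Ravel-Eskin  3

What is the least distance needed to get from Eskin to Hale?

10 km

Enumerating some paths:
Eskin - Ravel - Selby - Hale: 3+6+1 = 10
Eskin - Arlen - Ulver - Hale: 8+3+3 = 14
Eskin - Ravel - Pirton - Selby - Hale: 3+4+4+1 = 12
Cheapest is Eskin - Ravel - Selby - Hale at 10 km.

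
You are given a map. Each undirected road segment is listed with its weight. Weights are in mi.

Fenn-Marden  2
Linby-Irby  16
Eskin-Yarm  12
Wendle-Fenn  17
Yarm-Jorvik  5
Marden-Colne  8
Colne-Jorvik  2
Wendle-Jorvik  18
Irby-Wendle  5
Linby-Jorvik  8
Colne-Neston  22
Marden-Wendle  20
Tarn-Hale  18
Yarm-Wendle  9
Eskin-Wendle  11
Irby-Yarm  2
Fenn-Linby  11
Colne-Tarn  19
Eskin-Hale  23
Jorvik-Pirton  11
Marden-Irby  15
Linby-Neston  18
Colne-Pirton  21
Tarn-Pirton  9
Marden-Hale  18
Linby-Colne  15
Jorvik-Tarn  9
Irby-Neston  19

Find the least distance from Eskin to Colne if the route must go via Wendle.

Best Eskin to Wendle: Eskin → Wendle costing 11
Best Wendle to Colne: Wendle → Irby → Yarm → Jorvik → Colne costing 14
Total via Wendle: 11 + 14 = 25 mi.

25 mi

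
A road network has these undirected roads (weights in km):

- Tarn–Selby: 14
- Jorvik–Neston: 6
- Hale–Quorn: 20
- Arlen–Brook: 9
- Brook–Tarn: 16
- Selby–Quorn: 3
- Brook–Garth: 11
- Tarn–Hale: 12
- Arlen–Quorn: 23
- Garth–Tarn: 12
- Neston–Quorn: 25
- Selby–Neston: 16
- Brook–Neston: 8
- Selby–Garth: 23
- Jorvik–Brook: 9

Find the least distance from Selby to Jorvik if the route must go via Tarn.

Shortest Selby→Tarn: Selby–Tarn = 14
Shortest Tarn→Jorvik: Tarn–Brook–Jorvik = 25
Total via Tarn: 14 + 25 = 39 km.

39 km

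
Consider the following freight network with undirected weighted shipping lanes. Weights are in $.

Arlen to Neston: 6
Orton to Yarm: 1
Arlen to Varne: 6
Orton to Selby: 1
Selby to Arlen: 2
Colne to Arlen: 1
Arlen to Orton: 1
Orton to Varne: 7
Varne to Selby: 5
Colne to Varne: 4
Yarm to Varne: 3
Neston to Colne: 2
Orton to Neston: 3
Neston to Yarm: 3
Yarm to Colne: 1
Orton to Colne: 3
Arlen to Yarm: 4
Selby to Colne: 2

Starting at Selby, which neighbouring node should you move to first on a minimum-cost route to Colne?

Colne

Compare a few routes:
Selby → Colne: 2 = 2
Selby → Orton → Yarm → Colne: 1+1+1 = 3
The minimum is $2 via Selby → Colne.
So from Selby the first move is to Colne.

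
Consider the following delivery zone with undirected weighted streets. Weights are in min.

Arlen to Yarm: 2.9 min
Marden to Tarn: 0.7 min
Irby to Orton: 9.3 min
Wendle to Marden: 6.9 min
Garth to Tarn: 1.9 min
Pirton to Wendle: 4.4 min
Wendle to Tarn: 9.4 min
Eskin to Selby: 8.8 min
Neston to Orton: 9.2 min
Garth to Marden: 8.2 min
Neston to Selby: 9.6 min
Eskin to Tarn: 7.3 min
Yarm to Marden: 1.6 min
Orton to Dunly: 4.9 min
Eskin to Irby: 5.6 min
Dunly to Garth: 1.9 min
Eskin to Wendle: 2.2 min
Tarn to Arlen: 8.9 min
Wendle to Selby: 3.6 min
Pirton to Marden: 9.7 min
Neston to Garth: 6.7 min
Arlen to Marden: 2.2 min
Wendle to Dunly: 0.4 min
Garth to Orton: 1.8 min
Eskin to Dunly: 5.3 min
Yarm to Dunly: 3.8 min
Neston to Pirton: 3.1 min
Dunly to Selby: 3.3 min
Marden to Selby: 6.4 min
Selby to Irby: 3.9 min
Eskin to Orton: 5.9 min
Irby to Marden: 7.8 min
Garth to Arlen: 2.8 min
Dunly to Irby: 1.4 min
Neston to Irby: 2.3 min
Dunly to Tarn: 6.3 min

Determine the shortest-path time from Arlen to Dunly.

Enumerating some paths:
Arlen → Marden → Yarm → Dunly: 2.2+1.6+3.8 = 7.6
Arlen → Marden → Tarn → Garth → Dunly: 2.2+0.7+1.9+1.9 = 6.7
Arlen → Yarm → Dunly: 2.9+3.8 = 6.7
Arlen → Garth → Dunly: 2.8+1.9 = 4.7
The minimum is 4.7 min via Arlen → Garth → Dunly.

4.7 min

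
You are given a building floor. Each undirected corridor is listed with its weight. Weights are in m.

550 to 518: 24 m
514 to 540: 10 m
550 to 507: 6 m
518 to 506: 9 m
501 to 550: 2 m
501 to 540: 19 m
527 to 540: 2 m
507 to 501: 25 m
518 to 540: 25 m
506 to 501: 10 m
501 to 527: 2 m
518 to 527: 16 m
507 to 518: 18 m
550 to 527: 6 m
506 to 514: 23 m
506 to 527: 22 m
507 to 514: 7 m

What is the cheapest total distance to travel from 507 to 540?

Compare a few routes:
507 - 514 - 540: 7+10 = 17
507 - 550 - 527 - 540: 6+6+2 = 14
507 - 550 - 501 - 527 - 540: 6+2+2+2 = 12
507 - 550 - 501 - 540: 6+2+19 = 27
The minimum is 12 m via 507 - 550 - 501 - 527 - 540.

12 m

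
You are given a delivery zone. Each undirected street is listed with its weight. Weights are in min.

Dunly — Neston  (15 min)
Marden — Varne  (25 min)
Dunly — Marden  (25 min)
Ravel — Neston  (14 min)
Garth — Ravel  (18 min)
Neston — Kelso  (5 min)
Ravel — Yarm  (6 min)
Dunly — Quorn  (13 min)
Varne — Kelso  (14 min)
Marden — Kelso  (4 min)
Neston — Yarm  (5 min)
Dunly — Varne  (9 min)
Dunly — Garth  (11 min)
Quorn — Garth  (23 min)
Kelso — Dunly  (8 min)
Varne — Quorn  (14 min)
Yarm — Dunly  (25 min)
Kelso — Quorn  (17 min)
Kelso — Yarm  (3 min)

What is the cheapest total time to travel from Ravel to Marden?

Compare a few routes:
Ravel–Neston–Kelso–Marden: 14+5+4 = 23
Ravel–Yarm–Neston–Kelso–Marden: 6+5+5+4 = 20
Ravel–Yarm–Kelso–Marden: 6+3+4 = 13
Ravel–Neston–Yarm–Kelso–Marden: 14+5+3+4 = 26
Cheapest is Ravel–Yarm–Kelso–Marden at 13 min.

13 min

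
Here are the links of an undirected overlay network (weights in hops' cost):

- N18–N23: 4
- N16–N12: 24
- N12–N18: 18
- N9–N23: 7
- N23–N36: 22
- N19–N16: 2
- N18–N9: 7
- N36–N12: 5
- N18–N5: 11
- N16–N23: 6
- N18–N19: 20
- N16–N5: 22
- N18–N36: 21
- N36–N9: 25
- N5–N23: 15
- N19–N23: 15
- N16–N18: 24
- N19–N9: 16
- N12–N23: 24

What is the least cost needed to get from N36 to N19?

30 hops' cost

Compare a few routes:
N36–N12–N18–N23–N16–N19: 5+18+4+6+2 = 35
N36–N18–N23–N16–N19: 21+4+6+2 = 33
N36–N23–N16–N19: 22+6+2 = 30
N36–N12–N16–N19: 5+24+2 = 31
The minimum is 30 hops' cost via N36–N23–N16–N19.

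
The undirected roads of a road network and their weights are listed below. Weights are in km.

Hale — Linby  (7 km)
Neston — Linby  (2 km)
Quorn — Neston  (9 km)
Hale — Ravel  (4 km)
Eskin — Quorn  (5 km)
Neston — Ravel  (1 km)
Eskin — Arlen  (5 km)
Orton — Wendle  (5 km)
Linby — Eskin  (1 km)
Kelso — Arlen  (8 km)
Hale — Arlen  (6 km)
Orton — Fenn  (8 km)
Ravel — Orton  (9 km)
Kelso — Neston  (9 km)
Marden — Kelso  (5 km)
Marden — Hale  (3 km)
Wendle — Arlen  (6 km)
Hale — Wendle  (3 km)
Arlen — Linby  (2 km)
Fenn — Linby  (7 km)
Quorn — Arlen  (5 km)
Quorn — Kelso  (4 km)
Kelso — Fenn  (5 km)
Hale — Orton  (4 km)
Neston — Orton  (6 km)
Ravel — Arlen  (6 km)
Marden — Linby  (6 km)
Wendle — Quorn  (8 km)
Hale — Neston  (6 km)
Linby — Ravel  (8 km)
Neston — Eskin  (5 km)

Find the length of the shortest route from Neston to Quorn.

8 km

Compare a few routes:
Neston–Quorn: 9 = 9
Neston–Linby–Eskin–Quorn: 2+1+5 = 8
Neston–Linby–Arlen–Quorn: 2+2+5 = 9
Cheapest is Neston–Linby–Eskin–Quorn at 8 km.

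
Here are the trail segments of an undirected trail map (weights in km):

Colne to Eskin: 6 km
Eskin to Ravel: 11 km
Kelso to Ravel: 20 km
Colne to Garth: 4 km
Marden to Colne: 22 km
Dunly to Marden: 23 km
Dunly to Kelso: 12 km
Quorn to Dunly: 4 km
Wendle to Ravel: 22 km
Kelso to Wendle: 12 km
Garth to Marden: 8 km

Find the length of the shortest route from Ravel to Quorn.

Enumerating some paths:
Ravel–Kelso–Dunly–Quorn: 20+12+4 = 36
Ravel–Eskin–Colne–Garth–Marden–Dunly–Quorn: 11+6+4+8+23+4 = 56
Ravel–Wendle–Kelso–Dunly–Quorn: 22+12+12+4 = 50
The minimum is 36 km via Ravel–Kelso–Dunly–Quorn.

36 km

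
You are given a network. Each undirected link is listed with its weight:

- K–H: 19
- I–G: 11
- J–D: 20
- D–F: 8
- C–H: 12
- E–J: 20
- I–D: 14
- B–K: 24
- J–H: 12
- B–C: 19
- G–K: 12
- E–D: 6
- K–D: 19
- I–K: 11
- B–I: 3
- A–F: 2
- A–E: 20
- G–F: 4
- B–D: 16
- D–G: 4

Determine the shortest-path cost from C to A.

39

Compare a few routes:
C–B–I–G–F–A: 19+3+11+4+2 = 39
C–B–D–G–F–A: 19+16+4+4+2 = 45
C–B–D–F–A: 19+16+8+2 = 45
Cheapest is C–B–I–G–F–A at 39.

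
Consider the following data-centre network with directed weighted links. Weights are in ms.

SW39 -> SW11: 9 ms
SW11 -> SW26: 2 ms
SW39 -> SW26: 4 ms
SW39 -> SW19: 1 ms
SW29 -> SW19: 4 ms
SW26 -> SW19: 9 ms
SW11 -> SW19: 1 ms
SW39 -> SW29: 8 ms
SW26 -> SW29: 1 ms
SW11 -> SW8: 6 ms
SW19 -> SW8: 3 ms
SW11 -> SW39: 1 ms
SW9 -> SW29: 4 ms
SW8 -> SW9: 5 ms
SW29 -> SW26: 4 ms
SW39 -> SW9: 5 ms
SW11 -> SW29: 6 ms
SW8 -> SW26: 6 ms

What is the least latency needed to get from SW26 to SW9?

Candidate routes:
SW26–SW29–SW19–SW8–SW9: 1+4+3+5 = 13
SW26–SW19–SW8–SW9: 9+3+5 = 17
The minimum is 13 ms via SW26–SW29–SW19–SW8–SW9.

13 ms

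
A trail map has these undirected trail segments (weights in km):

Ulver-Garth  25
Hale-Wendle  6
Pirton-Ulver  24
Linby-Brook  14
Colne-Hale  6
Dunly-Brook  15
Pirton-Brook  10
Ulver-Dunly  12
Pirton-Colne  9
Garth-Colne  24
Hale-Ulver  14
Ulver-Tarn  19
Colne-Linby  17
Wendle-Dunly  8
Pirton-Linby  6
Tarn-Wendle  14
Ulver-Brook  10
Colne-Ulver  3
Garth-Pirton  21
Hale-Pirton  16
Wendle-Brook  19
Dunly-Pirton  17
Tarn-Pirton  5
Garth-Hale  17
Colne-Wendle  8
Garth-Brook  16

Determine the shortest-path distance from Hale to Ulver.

9 km

Enumerating some paths:
Hale–Ulver: 14 = 14
Hale–Colne–Ulver: 6+3 = 9
The minimum is 9 km via Hale–Colne–Ulver.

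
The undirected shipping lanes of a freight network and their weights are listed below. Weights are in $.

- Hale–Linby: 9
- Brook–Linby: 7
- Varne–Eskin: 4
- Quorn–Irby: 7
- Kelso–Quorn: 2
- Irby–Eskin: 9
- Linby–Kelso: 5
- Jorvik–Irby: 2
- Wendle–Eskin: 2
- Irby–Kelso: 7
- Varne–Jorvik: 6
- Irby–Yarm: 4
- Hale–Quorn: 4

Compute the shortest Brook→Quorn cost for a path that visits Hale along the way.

Best Brook to Hale: Brook–Linby–Hale costing 16
Best Hale to Quorn: Hale–Quorn costing 4
Total via Hale: 16 + 4 = $20.

$20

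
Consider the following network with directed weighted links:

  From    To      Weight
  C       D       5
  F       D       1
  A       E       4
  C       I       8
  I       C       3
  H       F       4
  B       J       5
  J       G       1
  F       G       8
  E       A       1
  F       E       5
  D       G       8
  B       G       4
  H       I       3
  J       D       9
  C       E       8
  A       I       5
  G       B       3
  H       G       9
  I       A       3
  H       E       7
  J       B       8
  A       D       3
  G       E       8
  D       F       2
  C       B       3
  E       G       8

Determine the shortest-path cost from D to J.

16

Shortest distances from D:
D: 0
F: 2  (via D)
E: 7  (via F)
A: 8  (via E)
G: 8  (via D)
B: 11  (via G)
I: 13  (via A)
C: 16  (via I)
J: 16  (via B)
Shortest route: D–G–B–J = 16.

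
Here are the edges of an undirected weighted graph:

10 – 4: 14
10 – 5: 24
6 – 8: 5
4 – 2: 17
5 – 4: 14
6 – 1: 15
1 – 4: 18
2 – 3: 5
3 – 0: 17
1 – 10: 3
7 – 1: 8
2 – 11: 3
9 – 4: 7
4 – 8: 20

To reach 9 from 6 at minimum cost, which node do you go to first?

Candidate routes:
6–1–10–4–9: 15+3+14+7 = 39
6–8–4–9: 5+20+7 = 32
6–1–10–5–4–9: 15+3+24+14+7 = 63
6–1–4–9: 15+18+7 = 40
Cheapest is 6–8–4–9 at 32.
So from 6 the first move is to 8.

8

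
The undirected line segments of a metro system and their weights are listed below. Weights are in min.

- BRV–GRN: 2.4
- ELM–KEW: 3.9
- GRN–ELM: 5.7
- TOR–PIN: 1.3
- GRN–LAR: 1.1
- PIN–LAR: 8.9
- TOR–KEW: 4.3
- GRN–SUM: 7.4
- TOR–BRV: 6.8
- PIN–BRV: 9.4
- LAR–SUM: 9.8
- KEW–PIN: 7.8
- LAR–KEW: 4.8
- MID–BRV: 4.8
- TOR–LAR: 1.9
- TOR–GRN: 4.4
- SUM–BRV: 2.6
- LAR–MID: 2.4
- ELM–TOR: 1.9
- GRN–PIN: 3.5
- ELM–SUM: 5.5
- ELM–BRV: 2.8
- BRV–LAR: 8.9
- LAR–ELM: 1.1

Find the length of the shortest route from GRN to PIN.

3.5 min

Settle nodes by increasing distance from GRN:
GRN: 0
LAR: 1.1  (via GRN)
ELM: 2.2  (via LAR)
BRV: 2.4  (via GRN)
TOR: 3  (via LAR)
MID: 3.5  (via LAR)
PIN: 3.5  (via GRN)
Shortest route: GRN–PIN = 3.5 min.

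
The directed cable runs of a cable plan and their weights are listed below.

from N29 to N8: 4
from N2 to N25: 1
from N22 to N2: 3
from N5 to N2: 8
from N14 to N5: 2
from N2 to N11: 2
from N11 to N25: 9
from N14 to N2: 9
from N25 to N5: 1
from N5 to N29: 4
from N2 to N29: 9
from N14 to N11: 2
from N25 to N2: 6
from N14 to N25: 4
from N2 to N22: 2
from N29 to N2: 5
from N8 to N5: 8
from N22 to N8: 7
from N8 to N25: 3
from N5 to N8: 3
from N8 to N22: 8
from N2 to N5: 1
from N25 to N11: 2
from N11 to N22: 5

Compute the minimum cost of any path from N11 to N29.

13

Settle nodes by increasing distance from N11:
N11: 0
N22: 5  (via N11)
N2: 8  (via N22)
N25: 9  (via N11)
N5: 9  (via N2)
N8: 12  (via N22)
N29: 13  (via N5)
Shortest route: N11 → N22 → N2 → N5 → N29 = 13.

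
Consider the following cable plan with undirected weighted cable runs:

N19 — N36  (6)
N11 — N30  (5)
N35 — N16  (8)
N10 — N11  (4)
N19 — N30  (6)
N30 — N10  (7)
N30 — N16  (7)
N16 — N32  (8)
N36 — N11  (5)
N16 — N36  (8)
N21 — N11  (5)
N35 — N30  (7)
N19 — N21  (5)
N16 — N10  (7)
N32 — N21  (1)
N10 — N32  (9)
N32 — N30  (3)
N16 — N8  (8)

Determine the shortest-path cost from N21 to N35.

Candidate routes:
N21 - N11 - N30 - N35: 5+5+7 = 17
N21 - N19 - N30 - N35: 5+6+7 = 18
N21 - N32 - N30 - N35: 1+3+7 = 11
N21 - N32 - N16 - N35: 1+8+8 = 17
The minimum is 11 via N21 - N32 - N30 - N35.

11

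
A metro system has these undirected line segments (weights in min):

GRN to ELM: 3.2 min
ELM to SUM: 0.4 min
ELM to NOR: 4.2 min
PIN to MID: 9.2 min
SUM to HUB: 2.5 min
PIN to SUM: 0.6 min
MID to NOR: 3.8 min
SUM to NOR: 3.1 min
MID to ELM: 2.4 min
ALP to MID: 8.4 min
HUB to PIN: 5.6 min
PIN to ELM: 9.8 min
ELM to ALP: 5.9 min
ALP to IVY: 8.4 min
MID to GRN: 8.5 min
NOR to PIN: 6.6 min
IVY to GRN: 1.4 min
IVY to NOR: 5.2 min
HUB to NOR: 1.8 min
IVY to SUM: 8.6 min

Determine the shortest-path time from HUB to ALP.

Running Dijkstra from HUB:
HUB: 0
NOR: 1.8  (via HUB)
SUM: 2.5  (via HUB)
ELM: 2.9  (via SUM)
PIN: 3.1  (via SUM)
MID: 5.3  (via ELM)
GRN: 6.1  (via ELM)
IVY: 7  (via NOR)
ALP: 8.8  (via ELM)
Shortest route: HUB–SUM–ELM–ALP = 8.8 min.

8.8 min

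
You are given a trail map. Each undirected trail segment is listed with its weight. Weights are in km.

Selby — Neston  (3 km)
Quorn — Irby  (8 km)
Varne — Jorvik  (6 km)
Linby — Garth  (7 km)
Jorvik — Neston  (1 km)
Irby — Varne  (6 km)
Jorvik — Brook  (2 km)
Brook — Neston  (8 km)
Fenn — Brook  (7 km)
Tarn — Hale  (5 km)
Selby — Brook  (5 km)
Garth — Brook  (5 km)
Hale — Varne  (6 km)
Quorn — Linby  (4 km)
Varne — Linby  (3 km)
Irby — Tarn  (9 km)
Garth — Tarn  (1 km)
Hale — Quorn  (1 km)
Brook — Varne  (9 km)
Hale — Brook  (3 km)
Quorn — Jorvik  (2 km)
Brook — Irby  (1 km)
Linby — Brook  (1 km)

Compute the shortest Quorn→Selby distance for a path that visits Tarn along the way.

17 km

Best Quorn to Tarn: Quorn → Hale → Tarn costing 6
Best Tarn to Selby: Tarn → Garth → Brook → Selby costing 11
Total via Tarn: 6 + 11 = 17 km.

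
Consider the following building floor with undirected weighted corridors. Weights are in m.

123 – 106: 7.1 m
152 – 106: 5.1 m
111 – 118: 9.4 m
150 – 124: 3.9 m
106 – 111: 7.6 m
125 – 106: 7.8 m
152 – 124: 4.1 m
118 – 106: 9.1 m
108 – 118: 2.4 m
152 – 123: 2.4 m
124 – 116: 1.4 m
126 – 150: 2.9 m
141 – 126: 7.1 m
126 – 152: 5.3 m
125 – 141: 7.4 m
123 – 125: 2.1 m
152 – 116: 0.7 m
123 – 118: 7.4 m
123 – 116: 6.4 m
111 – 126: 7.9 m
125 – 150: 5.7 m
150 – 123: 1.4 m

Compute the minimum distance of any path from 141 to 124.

Settle nodes by increasing distance from 141:
141: 0
126: 7.1  (via 141)
125: 7.4  (via 141)
123: 9.5  (via 125)
150: 10  (via 126)
152: 11.9  (via 123)
116: 12.6  (via 152)
124: 13.9  (via 150)
Shortest route: 141–126–150–124 = 13.9 m.

13.9 m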